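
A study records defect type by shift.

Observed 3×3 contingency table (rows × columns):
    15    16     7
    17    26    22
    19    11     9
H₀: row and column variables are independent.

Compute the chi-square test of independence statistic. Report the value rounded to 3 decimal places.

test statistic = 7.269

Row totals [38, 65, 39], col totals [51, 53, 38], n=142
χ² = (15−13.65)²/13.65 + (16−14.18)²/14.18 + (7−10.17)²/10.17 + (17−23.35)²/23.35 + (26−24.26)²/24.26 + (22−17.39)²/17.39 + (19−14.01)²/14.01 + (11−14.56)²/14.56 + (9−10.44)²/10.44 = 7.2694
df = 4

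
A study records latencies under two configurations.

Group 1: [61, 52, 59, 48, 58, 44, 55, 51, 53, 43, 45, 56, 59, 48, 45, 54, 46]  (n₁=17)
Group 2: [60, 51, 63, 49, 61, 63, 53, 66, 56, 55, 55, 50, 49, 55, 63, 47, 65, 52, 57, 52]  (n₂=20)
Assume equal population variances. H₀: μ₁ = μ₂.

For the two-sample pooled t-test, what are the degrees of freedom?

degrees of freedom = 35

df = n₁ + n₂ − 2 = 17 + 20 − 2 = 35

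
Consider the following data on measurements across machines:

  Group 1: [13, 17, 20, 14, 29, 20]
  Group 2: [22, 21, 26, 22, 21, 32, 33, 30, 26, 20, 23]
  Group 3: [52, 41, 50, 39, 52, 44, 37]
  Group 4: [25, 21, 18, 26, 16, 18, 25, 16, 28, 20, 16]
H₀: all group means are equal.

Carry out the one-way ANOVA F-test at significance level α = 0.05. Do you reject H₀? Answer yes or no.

Group means [18.83, 25.09, 45.00, 20.82], grand mean 26.657
SSB = Σnᵢ(x̄ᵢ−x̄)² = 3124.507; SSW = ΣΣ(x−x̄ᵢ)² = 825.379
MSB = 3124.507/3 = 1041.5023; MSW = 825.379/31 = 26.6251
F = MSB/MSW = 39.1173
df = (3, 31)
p-value (upper-tail) = 0.00000
At α=0.05: p < α → reject H₀

reject H₀: yes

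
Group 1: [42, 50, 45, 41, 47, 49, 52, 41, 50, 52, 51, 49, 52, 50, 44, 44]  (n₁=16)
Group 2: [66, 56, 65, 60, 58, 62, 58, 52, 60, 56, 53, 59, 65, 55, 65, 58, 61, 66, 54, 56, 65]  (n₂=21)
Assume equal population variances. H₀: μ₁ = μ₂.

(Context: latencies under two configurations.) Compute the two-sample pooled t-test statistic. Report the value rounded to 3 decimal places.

test statistic = -8.457

x̄₁=47.438, s₁=4.016, n₁=16
x̄₂=59.524, s₂=4.512, n₂=21
s_p² = [15·4.016² + 20·4.512²]/35 = 18.5479
SE = √(s_p²·(1/16+1/21)) = 1.4292
t = (47.438−59.524)/1.4292 = -8.4570
df = 35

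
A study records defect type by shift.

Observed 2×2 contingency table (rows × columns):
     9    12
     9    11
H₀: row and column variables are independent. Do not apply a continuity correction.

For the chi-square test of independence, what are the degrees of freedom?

df = (r−1)(c−1) = (2−1)·(2−1) = 1

degrees of freedom = 1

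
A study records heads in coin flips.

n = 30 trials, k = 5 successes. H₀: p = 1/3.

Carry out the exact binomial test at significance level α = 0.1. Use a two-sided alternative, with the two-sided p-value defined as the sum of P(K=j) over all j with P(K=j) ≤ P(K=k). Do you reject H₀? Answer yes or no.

reject H₀: yes

Exact binomial: n=30, k=5, p₀=1/3=0.3333
P(X=j) = C(n,j)·p₀^j·(1−p₀)^(n−j); p = Σ P(X=j) over j with P(X=j) ≤ P(X=5)
p-value (two-sided) = 0.05425
At α=0.1: p < α → reject H₀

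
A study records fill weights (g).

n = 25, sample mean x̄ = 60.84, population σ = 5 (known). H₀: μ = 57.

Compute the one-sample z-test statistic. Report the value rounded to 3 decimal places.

test statistic = 3.840

SE = σ/√n = 5/√25 = 1.0000
z = (x̄−μ₀)/SE = (60.84−57)/1.0000 = 3.8400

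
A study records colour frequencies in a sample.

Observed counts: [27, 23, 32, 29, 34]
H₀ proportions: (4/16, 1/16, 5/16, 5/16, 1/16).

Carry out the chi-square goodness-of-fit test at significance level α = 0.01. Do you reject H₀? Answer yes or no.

n = 145; E_i = n·p_i = [36.25, 9.06, 45.31, 45.31, 9.06]
χ² = (27−36.25)²/36.25 + (23−9.06)²/9.06 + (32−45.31)²/45.31 + (29−45.31)²/45.31 + (34−9.06)²/9.06 = 102.2000
df = 4
p-value (upper-tail) = 0.00000
At α=0.01: p < α → reject H₀

reject H₀: yes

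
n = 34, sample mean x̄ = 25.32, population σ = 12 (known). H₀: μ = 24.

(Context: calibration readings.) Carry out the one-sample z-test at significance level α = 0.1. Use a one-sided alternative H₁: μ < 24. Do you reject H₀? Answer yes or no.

SE = σ/√n = 12/√34 = 2.0580
z = (x̄−μ₀)/SE = (25.32−24)/2.0580 = 0.6414
p-value (one-sided, H₁ less) = 0.73937
At α=0.1: p ≥ α → fail to reject H₀

reject H₀: no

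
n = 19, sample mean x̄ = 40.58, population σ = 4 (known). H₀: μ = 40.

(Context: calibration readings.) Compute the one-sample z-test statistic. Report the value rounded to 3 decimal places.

test statistic = 0.632

SE = σ/√n = 4/√19 = 0.9177
z = (x̄−μ₀)/SE = (40.58−40)/0.9177 = 0.6320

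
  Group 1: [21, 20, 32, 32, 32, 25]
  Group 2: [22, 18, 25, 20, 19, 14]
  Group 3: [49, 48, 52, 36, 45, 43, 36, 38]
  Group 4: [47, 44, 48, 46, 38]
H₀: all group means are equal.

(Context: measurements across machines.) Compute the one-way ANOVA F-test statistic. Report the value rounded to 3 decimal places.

test statistic = 34.622

Group means [27.00, 19.67, 43.38, 44.60], grand mean 34.000
SSB = Σnᵢ(x̄ᵢ−x̄)² = 2791.592; SSW = ΣΣ(x−x̄ᵢ)² = 564.408
MSB = 2791.592/3 = 930.5306; MSW = 564.408/21 = 26.8766
F = MSB/MSW = 34.6223
df = (3, 21)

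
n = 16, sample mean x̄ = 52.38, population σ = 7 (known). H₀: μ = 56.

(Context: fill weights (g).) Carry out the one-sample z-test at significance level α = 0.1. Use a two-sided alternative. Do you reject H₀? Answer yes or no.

SE = σ/√n = 7/√16 = 1.7500
z = (x̄−μ₀)/SE = (52.38−56)/1.7500 = -2.0686
p-value (two-sided) = 0.03859
At α=0.1: p < α → reject H₀

reject H₀: yes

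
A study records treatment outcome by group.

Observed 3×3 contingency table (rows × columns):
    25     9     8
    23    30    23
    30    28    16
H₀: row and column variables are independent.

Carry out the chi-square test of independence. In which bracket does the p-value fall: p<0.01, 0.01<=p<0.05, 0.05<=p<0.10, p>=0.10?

p-value bracket: 0.01<=p<0.05

Row totals [42, 76, 74], col totals [78, 67, 47], n=192
χ² = (25−17.06)²/17.06 + (9−14.66)²/14.66 + (8−10.28)²/10.28 + (23−30.88)²/30.88 + (30−26.52)²/26.52 + (23−18.60)²/18.60 + (30−30.06)²/30.06 + (28−25.82)²/25.82 + (16−18.11)²/18.11 = 10.3158
df = 4
p-value (upper-tail) = 0.03543
→ bracket: 0.01<=p<0.05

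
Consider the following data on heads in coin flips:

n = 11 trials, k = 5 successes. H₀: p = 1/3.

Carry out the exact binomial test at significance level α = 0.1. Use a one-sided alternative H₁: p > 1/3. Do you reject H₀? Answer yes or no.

Exact binomial: n=11, k=5, p₀=1/3=0.3333
P(X≥5) from Σ C(n,i)·p₀^i·(1−p₀)^(n−i)
p-value (one-sided, H₁ greater) = 0.28900
At α=0.1: p ≥ α → fail to reject H₀

reject H₀: no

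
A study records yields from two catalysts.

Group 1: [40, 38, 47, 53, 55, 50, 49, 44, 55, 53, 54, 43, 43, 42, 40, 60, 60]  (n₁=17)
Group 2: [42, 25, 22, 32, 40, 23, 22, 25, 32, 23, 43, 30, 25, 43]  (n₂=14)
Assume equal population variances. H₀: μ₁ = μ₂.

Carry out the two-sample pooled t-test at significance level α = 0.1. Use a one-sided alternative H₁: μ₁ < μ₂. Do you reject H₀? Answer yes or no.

reject H₀: no

x̄₁=48.588, s₁=7.080, n₁=17
x̄₂=30.500, s₂=8.263, n₂=14
s_p² = [16·7.080² + 13·8.263²]/29 = 58.2627
SE = √(s_p²·(1/17+1/14)) = 2.7548
t = (48.588−30.500)/2.7548 = 6.5661
df = 29
p-value (one-sided, H₁ less) = 1.00000
At α=0.1: p ≥ α → fail to reject H₀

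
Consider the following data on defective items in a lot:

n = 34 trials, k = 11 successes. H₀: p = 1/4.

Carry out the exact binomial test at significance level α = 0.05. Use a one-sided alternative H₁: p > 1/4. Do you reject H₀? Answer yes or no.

Exact binomial: n=34, k=11, p₀=1/4=0.2500
P(X≥11) from Σ C(n,i)·p₀^i·(1−p₀)^(n−i)
p-value (one-sided, H₁ greater) = 0.21056
At α=0.05: p ≥ α → fail to reject H₀

reject H₀: no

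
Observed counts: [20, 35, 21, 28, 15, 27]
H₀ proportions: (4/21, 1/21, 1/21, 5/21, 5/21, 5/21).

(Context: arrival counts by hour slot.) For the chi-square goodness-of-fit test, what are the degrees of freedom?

degrees of freedom = 5

df = k − 1 = 6 − 1 = 5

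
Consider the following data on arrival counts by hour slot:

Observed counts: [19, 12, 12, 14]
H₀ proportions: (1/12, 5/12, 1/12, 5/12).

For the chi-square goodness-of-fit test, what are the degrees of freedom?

degrees of freedom = 3

df = k − 1 = 4 − 1 = 3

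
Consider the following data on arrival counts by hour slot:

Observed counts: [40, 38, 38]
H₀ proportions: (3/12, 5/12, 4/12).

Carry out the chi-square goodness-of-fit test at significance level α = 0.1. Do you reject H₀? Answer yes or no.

n = 116; E_i = n·p_i = [29.00, 48.33, 38.67]
χ² = (40−29.00)²/29.00 + (38−48.33)²/48.33 + (38−38.67)²/38.67 = 6.3931
df = 2
p-value (upper-tail) = 0.04090
At α=0.1: p < α → reject H₀

reject H₀: yes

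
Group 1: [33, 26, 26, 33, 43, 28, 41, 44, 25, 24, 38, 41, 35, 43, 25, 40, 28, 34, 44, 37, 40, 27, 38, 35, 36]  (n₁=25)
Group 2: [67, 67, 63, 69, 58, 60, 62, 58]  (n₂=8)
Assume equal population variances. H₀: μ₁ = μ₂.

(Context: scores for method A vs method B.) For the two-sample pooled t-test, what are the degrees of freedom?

df = n₁ + n₂ − 2 = 25 + 8 − 2 = 31

degrees of freedom = 31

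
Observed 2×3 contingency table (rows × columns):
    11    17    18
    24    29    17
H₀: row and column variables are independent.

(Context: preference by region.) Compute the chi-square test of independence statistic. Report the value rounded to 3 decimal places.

test statistic = 3.157

Row totals [46, 70], col totals [35, 46, 35], n=116
χ² = (11−13.88)²/13.88 + (17−18.24)²/18.24 + (18−13.88)²/13.88 + (24−21.12)²/21.12 + (29−27.76)²/27.76 + (17−21.12)²/21.12 = 3.1572
df = 2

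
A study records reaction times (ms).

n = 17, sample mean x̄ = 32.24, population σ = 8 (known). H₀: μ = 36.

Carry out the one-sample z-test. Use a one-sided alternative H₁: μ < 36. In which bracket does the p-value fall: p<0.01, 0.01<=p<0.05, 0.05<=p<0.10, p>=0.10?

p-value bracket: 0.01<=p<0.05

SE = σ/√n = 8/√17 = 1.9403
z = (x̄−μ₀)/SE = (32.24−36)/1.9403 = -1.9379
p-value (one-sided, H₁ less) = 0.02632
→ bracket: 0.01<=p<0.05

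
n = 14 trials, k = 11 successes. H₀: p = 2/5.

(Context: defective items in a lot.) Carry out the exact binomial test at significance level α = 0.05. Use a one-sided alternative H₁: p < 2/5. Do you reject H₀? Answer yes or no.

Exact binomial: n=14, k=11, p₀=2/5=0.4000
P(X≤11) from Σ C(n,i)·p₀^i·(1−p₀)^(n−i)
p-value (one-sided, H₁ less) = 0.99939
At α=0.05: p ≥ α → fail to reject H₀

reject H₀: no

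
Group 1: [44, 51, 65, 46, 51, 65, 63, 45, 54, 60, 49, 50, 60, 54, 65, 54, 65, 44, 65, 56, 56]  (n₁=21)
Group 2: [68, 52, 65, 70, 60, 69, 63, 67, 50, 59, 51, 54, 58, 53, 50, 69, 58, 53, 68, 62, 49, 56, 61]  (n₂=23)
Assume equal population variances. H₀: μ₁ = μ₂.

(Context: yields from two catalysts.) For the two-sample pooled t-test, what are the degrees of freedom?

degrees of freedom = 42

df = n₁ + n₂ − 2 = 21 + 23 − 2 = 42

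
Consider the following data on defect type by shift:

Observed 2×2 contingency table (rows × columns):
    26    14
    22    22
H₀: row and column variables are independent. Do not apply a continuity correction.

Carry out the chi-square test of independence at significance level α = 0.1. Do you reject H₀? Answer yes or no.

reject H₀: no

Row totals [40, 44], col totals [48, 36], n=84
χ² = (26−22.86)²/22.86 + (14−17.14)²/17.14 + (22−25.14)²/25.14 + (22−18.86)²/18.86 = 1.9250
df = 1
p-value (upper-tail) = 0.16531
At α=0.1: p ≥ α → fail to reject H₀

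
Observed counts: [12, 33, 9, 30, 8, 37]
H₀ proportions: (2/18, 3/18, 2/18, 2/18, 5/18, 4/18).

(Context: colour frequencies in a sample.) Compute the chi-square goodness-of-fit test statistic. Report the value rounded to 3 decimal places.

n = 129; E_i = n·p_i = [14.33, 21.50, 14.33, 14.33, 35.83, 28.67]
χ² = (12−14.33)²/14.33 + (33−21.50)²/21.50 + (9−14.33)²/14.33 + (30−14.33)²/14.33 + (8−35.83)²/35.83 + (37−28.67)²/28.67 = 49.6814
df = 5

test statistic = 49.681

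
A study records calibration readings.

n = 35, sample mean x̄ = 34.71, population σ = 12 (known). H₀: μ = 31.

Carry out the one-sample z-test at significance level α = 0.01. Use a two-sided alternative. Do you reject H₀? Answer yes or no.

reject H₀: no

SE = σ/√n = 12/√35 = 2.0284
z = (x̄−μ₀)/SE = (34.71−31)/2.0284 = 1.8291
p-value (two-sided) = 0.06739
At α=0.01: p ≥ α → fail to reject H₀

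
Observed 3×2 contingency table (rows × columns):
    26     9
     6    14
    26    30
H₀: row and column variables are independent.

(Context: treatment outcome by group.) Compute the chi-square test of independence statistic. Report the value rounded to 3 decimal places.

Row totals [35, 20, 56], col totals [58, 53], n=111
χ² = (26−18.29)²/18.29 + (9−16.71)²/16.71 + (6−10.45)²/10.45 + (14−9.55)²/9.55 + (26−29.26)²/29.26 + (30−26.74)²/26.74 = 11.5410
df = 2

test statistic = 11.541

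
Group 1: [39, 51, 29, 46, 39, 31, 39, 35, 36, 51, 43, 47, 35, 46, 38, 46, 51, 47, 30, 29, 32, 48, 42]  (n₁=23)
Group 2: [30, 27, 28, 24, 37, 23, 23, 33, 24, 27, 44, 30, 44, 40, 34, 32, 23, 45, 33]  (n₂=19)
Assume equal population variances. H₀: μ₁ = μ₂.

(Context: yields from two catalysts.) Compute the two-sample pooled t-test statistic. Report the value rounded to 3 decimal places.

test statistic = 3.832

x̄₁=40.435, s₁=7.391, n₁=23
x̄₂=31.632, s₂=7.433, n₂=19
s_p² = [22·7.391² + 18·7.433²]/40 = 54.9018
SE = √(s_p²·(1/23+1/19)) = 2.2971
t = (40.435−31.632)/2.2971 = 3.8323
df = 40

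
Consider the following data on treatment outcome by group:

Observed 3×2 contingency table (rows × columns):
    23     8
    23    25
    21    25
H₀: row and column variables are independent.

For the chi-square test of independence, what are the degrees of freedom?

degrees of freedom = 2

df = (r−1)(c−1) = (3−1)·(2−1) = 2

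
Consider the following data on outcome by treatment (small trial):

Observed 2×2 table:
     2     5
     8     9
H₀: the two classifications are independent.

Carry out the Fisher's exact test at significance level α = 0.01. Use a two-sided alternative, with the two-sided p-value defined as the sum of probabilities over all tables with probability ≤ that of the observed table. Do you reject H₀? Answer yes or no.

Margins: r₁=7, r₂=17, c₁=10, c₂=14, n=24
p_obs = C(7,2)·C(17,8)/C(24,10); sum pmf over tables with pmf ≤ p_obs
p-value (two-sided) = 0.65294
At α=0.01: p ≥ α → fail to reject H₀

reject H₀: no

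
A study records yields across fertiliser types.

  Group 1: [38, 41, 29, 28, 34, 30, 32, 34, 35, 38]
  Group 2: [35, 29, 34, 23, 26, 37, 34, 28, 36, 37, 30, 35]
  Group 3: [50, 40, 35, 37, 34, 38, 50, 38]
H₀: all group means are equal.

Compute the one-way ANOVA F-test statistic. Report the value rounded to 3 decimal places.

test statistic = 6.761

Group means [33.90, 32.00, 40.25], grand mean 34.833
SSB = Σnᵢ(x̄ᵢ−x̄)² = 339.767; SSW = ΣΣ(x−x̄ᵢ)² = 678.400
MSB = 339.767/2 = 169.8833; MSW = 678.400/27 = 25.1259
F = MSB/MSW = 6.7613
df = (2, 27)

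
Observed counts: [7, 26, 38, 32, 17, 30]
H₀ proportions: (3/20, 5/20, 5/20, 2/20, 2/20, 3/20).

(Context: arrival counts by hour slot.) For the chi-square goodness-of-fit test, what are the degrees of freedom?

degrees of freedom = 5

df = k − 1 = 6 − 1 = 5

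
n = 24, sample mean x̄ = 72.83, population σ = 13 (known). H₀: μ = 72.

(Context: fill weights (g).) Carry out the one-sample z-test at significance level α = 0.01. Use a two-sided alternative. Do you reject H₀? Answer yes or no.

reject H₀: no

SE = σ/√n = 13/√24 = 2.6536
z = (x̄−μ₀)/SE = (72.83−72)/2.6536 = 0.3128
p-value (two-sided) = 0.75445
At α=0.01: p ≥ α → fail to reject H₀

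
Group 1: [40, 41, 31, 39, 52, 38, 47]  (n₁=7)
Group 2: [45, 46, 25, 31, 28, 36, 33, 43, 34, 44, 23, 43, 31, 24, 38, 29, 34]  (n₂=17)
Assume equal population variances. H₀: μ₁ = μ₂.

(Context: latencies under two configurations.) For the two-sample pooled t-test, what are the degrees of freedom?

degrees of freedom = 22

df = n₁ + n₂ − 2 = 7 + 17 − 2 = 22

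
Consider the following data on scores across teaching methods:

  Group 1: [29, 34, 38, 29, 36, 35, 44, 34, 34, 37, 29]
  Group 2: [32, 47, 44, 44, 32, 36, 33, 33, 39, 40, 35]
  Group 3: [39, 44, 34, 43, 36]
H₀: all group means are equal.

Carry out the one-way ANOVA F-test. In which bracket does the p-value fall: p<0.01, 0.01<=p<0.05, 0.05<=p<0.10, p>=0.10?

Group means [34.45, 37.73, 39.20], grand mean 36.667
SSB = Σnᵢ(x̄ᵢ−x̄)² = 98.291; SSW = ΣΣ(x−x̄ᵢ)² = 569.709
MSB = 98.291/2 = 49.1455; MSW = 569.709/24 = 23.7379
F = MSB/MSW = 2.0703
df = (2, 24)
p-value (upper-tail) = 0.14809
→ bracket: p>=0.10

p-value bracket: p>=0.10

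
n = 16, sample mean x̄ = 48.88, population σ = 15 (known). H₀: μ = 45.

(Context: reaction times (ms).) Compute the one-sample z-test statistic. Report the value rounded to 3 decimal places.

test statistic = 1.035

SE = σ/√n = 15/√16 = 3.7500
z = (x̄−μ₀)/SE = (48.88−45)/3.7500 = 1.0347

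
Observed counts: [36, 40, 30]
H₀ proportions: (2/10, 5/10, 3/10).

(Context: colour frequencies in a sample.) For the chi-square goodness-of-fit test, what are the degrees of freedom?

degrees of freedom = 2

df = k − 1 = 3 − 1 = 2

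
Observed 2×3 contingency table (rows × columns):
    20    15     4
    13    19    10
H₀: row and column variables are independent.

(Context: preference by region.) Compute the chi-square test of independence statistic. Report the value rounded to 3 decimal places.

Row totals [39, 42], col totals [33, 34, 14], n=81
χ² = (20−15.89)²/15.89 + (15−16.37)²/16.37 + (4−6.74)²/6.74 + (13−17.11)²/17.11 + (19−17.63)²/17.63 + (10−7.26)²/7.26 = 4.4218
df = 2

test statistic = 4.422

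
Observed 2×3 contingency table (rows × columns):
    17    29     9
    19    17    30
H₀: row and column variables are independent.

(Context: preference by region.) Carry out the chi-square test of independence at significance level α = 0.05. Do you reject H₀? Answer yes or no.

Row totals [55, 66], col totals [36, 46, 39], n=121
χ² = (17−16.36)²/16.36 + (29−20.91)²/20.91 + (9−17.73)²/17.73 + (19−19.64)²/19.64 + (17−25.09)²/25.09 + (30−21.27)²/21.27 = 13.6621
df = 2
p-value (upper-tail) = 0.00108
At α=0.05: p < α → reject H₀

reject H₀: yes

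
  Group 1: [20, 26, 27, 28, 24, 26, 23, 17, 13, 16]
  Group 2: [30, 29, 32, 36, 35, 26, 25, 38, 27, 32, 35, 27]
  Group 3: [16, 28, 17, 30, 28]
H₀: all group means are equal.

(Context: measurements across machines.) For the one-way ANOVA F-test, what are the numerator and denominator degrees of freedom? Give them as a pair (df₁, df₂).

degrees of freedom = [2, 24]

k = 3 groups, N = 27 total
df = (k−1, N−k) = (3−1, 27−3) = (2, 24)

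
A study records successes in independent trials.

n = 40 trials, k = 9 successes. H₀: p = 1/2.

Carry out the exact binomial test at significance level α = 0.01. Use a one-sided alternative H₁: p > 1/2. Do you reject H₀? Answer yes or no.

Exact binomial: n=40, k=9, p₀=1/2=0.5000
P(X≥9) from Σ C(n,i)·p₀^i·(1−p₀)^(n−i)
p-value (one-sided, H₁ greater) = 0.99991
At α=0.01: p ≥ α → fail to reject H₀

reject H₀: no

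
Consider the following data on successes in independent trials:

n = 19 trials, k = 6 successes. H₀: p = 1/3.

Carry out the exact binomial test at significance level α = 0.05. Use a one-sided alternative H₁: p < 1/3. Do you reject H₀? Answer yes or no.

reject H₀: no

Exact binomial: n=19, k=6, p₀=1/3=0.3333
P(X≤6) from Σ C(n,i)·p₀^i·(1−p₀)^(n−i)
p-value (one-sided, H₁ less) = 0.54309
At α=0.05: p ≥ α → fail to reject H₀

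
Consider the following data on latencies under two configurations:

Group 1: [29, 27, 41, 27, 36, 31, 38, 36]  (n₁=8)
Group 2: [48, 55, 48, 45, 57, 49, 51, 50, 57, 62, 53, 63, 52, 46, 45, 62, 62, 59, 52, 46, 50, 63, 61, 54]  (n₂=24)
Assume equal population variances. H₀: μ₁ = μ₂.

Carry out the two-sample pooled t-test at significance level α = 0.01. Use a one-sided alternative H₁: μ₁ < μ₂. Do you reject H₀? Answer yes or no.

reject H₀: yes

x̄₁=33.125, s₁=5.330, n₁=8
x̄₂=53.750, s₂=6.194, n₂=24
s_p² = [7·5.330² + 23·6.194²]/30 = 36.0458
SE = √(s_p²·(1/8+1/24)) = 2.4510
t = (33.125−53.750)/2.4510 = -8.4148
df = 30
p-value (one-sided, H₁ less) = 0.00000
At α=0.01: p < α → reject H₀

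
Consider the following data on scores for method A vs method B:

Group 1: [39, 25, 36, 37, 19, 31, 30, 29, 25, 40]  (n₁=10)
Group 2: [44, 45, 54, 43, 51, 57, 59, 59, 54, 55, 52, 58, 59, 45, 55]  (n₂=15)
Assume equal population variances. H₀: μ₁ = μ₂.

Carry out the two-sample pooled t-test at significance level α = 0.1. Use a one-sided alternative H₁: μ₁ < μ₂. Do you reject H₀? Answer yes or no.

reject H₀: yes

x̄₁=31.100, s₁=6.887, n₁=10
x̄₂=52.667, s₂=5.802, n₂=15
s_p² = [9·6.887² + 14·5.802²]/23 = 39.0536
SE = √(s_p²·(1/10+1/15)) = 2.5513
t = (31.100−52.667)/2.5513 = -8.4533
df = 23
p-value (one-sided, H₁ less) = 0.00000
At α=0.1: p < α → reject H₀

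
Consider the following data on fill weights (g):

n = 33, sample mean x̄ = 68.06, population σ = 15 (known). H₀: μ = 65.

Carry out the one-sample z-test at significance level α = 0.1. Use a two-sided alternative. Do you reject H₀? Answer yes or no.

reject H₀: no

SE = σ/√n = 15/√33 = 2.6112
z = (x̄−μ₀)/SE = (68.06−65)/2.6112 = 1.1719
p-value (two-sided) = 0.24124
At α=0.1: p ≥ α → fail to reject H₀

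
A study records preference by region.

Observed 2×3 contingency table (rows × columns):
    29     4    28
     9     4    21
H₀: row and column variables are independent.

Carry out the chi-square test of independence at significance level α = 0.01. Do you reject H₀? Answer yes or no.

reject H₀: no

Row totals [61, 34], col totals [38, 8, 49], n=95
χ² = (29−24.40)²/24.40 + (4−5.14)²/5.14 + (28−31.46)²/31.46 + (9−13.60)²/13.60 + (4−2.86)²/2.86 + (21−17.54)²/17.54 = 4.1912
df = 2
p-value (upper-tail) = 0.12300
At α=0.01: p ≥ α → fail to reject H₀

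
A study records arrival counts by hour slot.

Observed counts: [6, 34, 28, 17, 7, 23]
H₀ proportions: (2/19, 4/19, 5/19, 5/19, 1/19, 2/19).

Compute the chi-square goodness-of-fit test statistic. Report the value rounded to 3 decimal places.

test statistic = 22.973

n = 115; E_i = n·p_i = [12.11, 24.21, 30.26, 30.26, 6.05, 12.11]
χ² = (6−12.11)²/12.11 + (34−24.21)²/24.21 + (28−30.26)²/30.26 + (17−30.26)²/30.26 + (7−6.05)²/6.05 + (23−12.11)²/12.11 = 22.9730
df = 5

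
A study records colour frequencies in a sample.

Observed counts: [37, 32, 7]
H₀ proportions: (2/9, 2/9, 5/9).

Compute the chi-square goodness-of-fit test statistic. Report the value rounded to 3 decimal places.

n = 76; E_i = n·p_i = [16.89, 16.89, 42.22]
χ² = (37−16.89)²/16.89 + (32−16.89)²/16.89 + (7−42.22)²/42.22 = 66.8513
df = 2

test statistic = 66.851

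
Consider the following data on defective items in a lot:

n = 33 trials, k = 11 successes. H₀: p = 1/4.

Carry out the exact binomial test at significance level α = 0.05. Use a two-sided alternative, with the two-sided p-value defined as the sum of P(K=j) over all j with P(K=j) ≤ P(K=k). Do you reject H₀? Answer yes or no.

Exact binomial: n=33, k=11, p₀=1/4=0.2500
P(X=j) = C(n,j)·p₀^j·(1−p₀)^(n−j); p = Σ P(X=j) over j with P(X=j) ≤ P(X=11)
p-value (two-sided) = 0.31322
At α=0.05: p ≥ α → fail to reject H₀

reject H₀: no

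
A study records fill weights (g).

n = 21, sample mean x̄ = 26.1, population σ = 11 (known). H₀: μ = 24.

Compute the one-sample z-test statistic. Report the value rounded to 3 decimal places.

SE = σ/√n = 11/√21 = 2.4004
z = (x̄−μ₀)/SE = (26.1−24)/2.4004 = 0.8749

test statistic = 0.875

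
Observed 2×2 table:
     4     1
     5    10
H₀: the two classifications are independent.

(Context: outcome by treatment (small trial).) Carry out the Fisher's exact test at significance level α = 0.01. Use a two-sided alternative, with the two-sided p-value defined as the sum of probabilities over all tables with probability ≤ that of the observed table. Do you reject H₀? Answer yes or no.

Margins: r₁=5, r₂=15, c₁=9, c₂=11, n=20
p_obs = C(5,4)·C(15,5)/C(20,9); sum pmf over tables with pmf ≤ p_obs
p-value (two-sided) = 0.12732
At α=0.01: p ≥ α → fail to reject H₀

reject H₀: no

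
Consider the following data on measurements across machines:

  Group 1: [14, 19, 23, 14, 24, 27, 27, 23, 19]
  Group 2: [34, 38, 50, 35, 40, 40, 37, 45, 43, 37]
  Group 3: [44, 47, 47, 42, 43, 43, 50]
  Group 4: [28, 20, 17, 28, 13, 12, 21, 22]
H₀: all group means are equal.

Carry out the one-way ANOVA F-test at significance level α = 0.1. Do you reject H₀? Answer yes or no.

Group means [21.11, 39.90, 45.14, 20.12], grand mean 31.353
SSB = Σnᵢ(x̄ᵢ−x̄)² = 4014.244; SSW = ΣΣ(x−x̄ᵢ)² = 717.521
MSB = 4014.244/3 = 1338.0812; MSW = 717.521/30 = 23.9174
F = MSB/MSW = 55.9460
df = (3, 30)
p-value (upper-tail) = 0.00000
At α=0.1: p < α → reject H₀

reject H₀: yes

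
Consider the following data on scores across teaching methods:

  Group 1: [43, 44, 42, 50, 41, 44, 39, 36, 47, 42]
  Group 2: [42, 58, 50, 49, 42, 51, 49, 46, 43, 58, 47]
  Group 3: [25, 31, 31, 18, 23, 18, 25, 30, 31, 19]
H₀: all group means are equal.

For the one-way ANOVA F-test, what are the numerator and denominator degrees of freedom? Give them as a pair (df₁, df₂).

degrees of freedom = [2, 28]

k = 3 groups, N = 31 total
df = (k−1, N−k) = (3−1, 31−3) = (2, 28)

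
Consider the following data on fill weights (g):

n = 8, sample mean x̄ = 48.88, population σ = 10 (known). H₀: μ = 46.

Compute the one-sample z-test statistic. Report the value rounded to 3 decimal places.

SE = σ/√n = 10/√8 = 3.5355
z = (x̄−μ₀)/SE = (48.88−46)/3.5355 = 0.8146

test statistic = 0.815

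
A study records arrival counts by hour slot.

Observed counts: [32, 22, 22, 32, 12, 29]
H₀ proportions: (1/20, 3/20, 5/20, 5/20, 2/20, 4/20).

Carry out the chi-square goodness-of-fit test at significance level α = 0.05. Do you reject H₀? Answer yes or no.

n = 149; E_i = n·p_i = [7.45, 22.35, 37.25, 37.25, 14.90, 29.80]
χ² = (32−7.45)²/7.45 + (22−22.35)²/22.35 + (22−37.25)²/37.25 + (32−37.25)²/37.25 + (12−14.90)²/14.90 + (29−29.80)²/29.80 = 88.4743
df = 5
p-value (upper-tail) = 0.00000
At α=0.05: p < α → reject H₀

reject H₀: yes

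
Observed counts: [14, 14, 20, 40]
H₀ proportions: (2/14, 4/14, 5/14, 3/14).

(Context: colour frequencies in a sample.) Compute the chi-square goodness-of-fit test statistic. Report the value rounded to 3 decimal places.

test statistic = 32.962

n = 88; E_i = n·p_i = [12.57, 25.14, 31.43, 18.86]
χ² = (14−12.57)²/12.57 + (14−25.14)²/25.14 + (20−31.43)²/31.43 + (40−18.86)²/18.86 = 32.9621
df = 3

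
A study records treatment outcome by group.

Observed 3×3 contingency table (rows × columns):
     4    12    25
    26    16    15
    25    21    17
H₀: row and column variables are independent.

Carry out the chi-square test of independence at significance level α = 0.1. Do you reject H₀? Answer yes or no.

reject H₀: yes

Row totals [41, 57, 63], col totals [55, 49, 57], n=161
χ² = (4−14.01)²/14.01 + (12−12.48)²/12.48 + (25−14.52)²/14.52 + (26−19.47)²/19.47 + (16−17.35)²/17.35 + (15−20.18)²/20.18 + (25−21.52)²/21.52 + (21−19.17)²/19.17 + (17−22.30)²/22.30 = 20.3602
df = 4
p-value (upper-tail) = 0.00042
At α=0.1: p < α → reject H₀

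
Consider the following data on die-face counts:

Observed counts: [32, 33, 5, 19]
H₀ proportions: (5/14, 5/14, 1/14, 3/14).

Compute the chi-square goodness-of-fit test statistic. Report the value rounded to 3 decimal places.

test statistic = 0.338

n = 89; E_i = n·p_i = [31.79, 31.79, 6.36, 19.07]
χ² = (32−31.79)²/31.79 + (33−31.79)²/31.79 + (5−6.36)²/6.36 + (19−19.07)²/19.07 = 0.3378
df = 3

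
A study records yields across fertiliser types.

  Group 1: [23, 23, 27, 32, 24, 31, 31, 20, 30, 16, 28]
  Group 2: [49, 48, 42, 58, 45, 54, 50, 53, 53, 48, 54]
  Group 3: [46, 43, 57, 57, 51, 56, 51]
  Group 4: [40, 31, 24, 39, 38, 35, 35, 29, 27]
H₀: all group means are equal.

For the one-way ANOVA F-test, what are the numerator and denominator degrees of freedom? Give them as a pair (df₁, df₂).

k = 4 groups, N = 38 total
df = (k−1, N−k) = (4−1, 38−4) = (3, 34)

degrees of freedom = [3, 34]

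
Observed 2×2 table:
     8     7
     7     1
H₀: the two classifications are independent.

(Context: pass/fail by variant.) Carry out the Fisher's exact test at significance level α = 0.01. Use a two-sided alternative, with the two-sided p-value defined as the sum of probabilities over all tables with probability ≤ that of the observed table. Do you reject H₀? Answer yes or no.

reject H₀: no

Margins: r₁=15, r₂=8, c₁=15, c₂=8, n=23
p_obs = C(15,8)·C(8,7)/C(23,15); sum pmf over tables with pmf ≤ p_obs
p-value (two-sided) = 0.17633
At α=0.01: p ≥ α → fail to reject H₀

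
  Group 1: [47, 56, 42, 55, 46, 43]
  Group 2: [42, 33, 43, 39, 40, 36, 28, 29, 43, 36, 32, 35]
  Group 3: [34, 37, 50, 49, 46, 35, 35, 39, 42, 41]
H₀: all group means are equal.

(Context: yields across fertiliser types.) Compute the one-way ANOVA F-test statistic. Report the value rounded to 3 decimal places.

test statistic = 8.923

Group means [48.17, 36.33, 40.80], grand mean 40.464
SSB = Σnᵢ(x̄ᵢ−x̄)² = 561.864; SSW = ΣΣ(x−x̄ᵢ)² = 787.100
MSB = 561.864/2 = 280.9321; MSW = 787.100/25 = 31.4840
F = MSB/MSW = 8.9230
df = (2, 25)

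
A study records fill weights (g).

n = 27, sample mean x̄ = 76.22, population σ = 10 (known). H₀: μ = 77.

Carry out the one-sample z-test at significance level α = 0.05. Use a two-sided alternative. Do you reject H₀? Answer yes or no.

reject H₀: no

SE = σ/√n = 10/√27 = 1.9245
z = (x̄−μ₀)/SE = (76.22−77)/1.9245 = -0.4053
p-value (two-sided) = 0.68526
At α=0.05: p ≥ α → fail to reject H₀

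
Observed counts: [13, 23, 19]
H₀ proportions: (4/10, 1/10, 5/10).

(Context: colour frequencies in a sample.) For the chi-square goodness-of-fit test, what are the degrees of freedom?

degrees of freedom = 2

df = k − 1 = 3 − 1 = 2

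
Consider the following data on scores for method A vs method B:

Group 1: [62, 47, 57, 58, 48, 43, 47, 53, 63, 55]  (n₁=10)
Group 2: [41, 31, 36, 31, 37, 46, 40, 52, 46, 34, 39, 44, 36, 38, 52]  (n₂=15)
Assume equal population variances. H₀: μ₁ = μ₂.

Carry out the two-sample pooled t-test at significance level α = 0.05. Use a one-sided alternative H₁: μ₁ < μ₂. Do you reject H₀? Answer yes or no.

x̄₁=53.300, s₁=6.848, n₁=10
x̄₂=40.200, s₂=6.657, n₂=15
s_p² = [9·6.848² + 14·6.657²]/23 = 45.3261
SE = √(s_p²·(1/10+1/15)) = 2.7485
t = (53.300−40.200)/2.7485 = 4.7662
df = 23
p-value (one-sided, H₁ less) = 0.99996
At α=0.05: p ≥ α → fail to reject H₀

reject H₀: no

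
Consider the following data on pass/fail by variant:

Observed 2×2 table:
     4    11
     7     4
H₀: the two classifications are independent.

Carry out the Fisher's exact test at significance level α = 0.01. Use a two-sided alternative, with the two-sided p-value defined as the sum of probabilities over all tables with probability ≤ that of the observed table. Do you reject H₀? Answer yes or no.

Margins: r₁=15, r₂=11, c₁=11, c₂=15, n=26
p_obs = C(15,4)·C(11,7)/C(26,11); sum pmf over tables with pmf ≤ p_obs
p-value (two-sided) = 0.10887
At α=0.01: p ≥ α → fail to reject H₀

reject H₀: no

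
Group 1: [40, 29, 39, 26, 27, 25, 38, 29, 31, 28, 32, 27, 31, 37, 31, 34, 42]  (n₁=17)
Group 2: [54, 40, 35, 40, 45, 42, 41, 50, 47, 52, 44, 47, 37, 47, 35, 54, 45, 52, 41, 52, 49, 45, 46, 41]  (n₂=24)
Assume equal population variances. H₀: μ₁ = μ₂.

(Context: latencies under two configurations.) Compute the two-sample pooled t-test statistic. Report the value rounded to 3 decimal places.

test statistic = -7.397

x̄₁=32.118, s₁=5.302, n₁=17
x̄₂=45.042, s₂=5.653, n₂=24
s_p² = [16·5.302² + 23·5.653²]/39 = 30.3775
SE = √(s_p²·(1/17+1/24)) = 1.7472
t = (32.118−45.042)/1.7472 = -7.3971
df = 39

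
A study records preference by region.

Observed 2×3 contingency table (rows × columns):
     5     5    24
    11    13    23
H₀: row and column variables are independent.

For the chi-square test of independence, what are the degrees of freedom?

df = (r−1)(c−1) = (2−1)·(3−1) = 2

degrees of freedom = 2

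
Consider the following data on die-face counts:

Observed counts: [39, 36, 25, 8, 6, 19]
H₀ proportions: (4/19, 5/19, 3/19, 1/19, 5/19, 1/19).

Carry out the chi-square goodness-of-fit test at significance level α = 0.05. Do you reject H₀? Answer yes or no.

reject H₀: yes

n = 133; E_i = n·p_i = [28.00, 35.00, 21.00, 7.00, 35.00, 7.00]
χ² = (39−28.00)²/28.00 + (36−35.00)²/35.00 + (25−21.00)²/21.00 + (8−7.00)²/7.00 + (6−35.00)²/35.00 + (19−7.00)²/7.00 = 49.8548
df = 5
p-value (upper-tail) = 0.00000
At α=0.05: p < α → reject H₀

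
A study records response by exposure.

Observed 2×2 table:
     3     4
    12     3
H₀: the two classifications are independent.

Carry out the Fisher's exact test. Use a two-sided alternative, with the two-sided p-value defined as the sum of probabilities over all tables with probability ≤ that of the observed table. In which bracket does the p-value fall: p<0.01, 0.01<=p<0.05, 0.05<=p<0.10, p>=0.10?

p-value bracket: p>=0.10

Margins: r₁=7, r₂=15, c₁=15, c₂=7, n=22
p_obs = C(7,3)·C(15,12)/C(22,15); sum pmf over tables with pmf ≤ p_obs
p-value (two-sided) = 0.14466
→ bracket: p>=0.10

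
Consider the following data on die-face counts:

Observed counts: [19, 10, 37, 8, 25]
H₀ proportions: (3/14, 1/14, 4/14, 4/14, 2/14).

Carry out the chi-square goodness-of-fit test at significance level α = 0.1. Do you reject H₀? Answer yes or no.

n = 99; E_i = n·p_i = [21.21, 7.07, 28.29, 28.29, 14.14]
χ² = (19−21.21)²/21.21 + (10−7.07)²/7.07 + (37−28.29)²/28.29 + (8−28.29)²/28.29 + (25−14.14)²/14.14 = 27.0118
df = 4
p-value (upper-tail) = 0.00002
At α=0.1: p < α → reject H₀

reject H₀: yes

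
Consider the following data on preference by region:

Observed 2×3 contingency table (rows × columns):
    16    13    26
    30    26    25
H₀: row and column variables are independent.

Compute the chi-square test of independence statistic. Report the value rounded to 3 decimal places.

Row totals [55, 81], col totals [46, 39, 51], n=136
χ² = (16−18.60)²/18.60 + (13−15.77)²/15.77 + (26−20.62)²/20.62 + (30−27.40)²/27.40 + (26−23.23)²/23.23 + (25−30.38)²/30.38 = 3.7814
df = 2

test statistic = 3.781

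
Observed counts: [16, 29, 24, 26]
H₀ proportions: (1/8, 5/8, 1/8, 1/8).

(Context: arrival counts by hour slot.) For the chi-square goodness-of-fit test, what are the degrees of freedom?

df = k − 1 = 4 − 1 = 3

degrees of freedom = 3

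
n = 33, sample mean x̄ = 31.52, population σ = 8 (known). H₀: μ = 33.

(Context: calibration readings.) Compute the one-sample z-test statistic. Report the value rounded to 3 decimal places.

SE = σ/√n = 8/√33 = 1.3926
z = (x̄−μ₀)/SE = (31.52−33)/1.3926 = -1.0627

test statistic = -1.063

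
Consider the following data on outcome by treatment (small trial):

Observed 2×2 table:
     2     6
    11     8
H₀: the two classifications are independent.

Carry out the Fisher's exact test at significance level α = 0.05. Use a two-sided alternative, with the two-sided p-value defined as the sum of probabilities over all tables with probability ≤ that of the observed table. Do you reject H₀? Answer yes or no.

Margins: r₁=8, r₂=19, c₁=13, c₂=14, n=27
p_obs = C(8,2)·C(19,11)/C(27,13); sum pmf over tables with pmf ≤ p_obs
p-value (two-sided) = 0.20870
At α=0.05: p ≥ α → fail to reject H₀

reject H₀: no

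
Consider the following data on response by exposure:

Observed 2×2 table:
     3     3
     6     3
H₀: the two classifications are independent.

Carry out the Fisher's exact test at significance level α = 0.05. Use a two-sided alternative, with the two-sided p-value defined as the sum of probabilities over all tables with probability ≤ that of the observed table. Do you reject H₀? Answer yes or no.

Margins: r₁=6, r₂=9, c₁=9, c₂=6, n=15
p_obs = C(6,3)·C(9,6)/C(15,9); sum pmf over tables with pmf ≤ p_obs
p-value (two-sided) = 0.62238
At α=0.05: p ≥ α → fail to reject H₀

reject H₀: no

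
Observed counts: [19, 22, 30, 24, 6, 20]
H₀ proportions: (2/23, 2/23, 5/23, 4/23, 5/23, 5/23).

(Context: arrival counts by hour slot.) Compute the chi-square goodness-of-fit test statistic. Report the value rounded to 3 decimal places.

test statistic = 37.472

n = 121; E_i = n·p_i = [10.52, 10.52, 26.30, 21.04, 26.30, 26.30]
χ² = (19−10.52)²/10.52 + (22−10.52)²/10.52 + (30−26.30)²/26.30 + (24−21.04)²/21.04 + (6−26.30)²/26.30 + (20−26.30)²/26.30 = 37.4719
df = 5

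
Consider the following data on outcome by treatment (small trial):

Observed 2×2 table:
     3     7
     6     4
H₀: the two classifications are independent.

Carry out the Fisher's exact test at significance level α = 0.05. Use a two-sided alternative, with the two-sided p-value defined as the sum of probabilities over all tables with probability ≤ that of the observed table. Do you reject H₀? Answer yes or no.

reject H₀: no

Margins: r₁=10, r₂=10, c₁=9, c₂=11, n=20
p_obs = C(10,3)·C(10,6)/C(20,9); sum pmf over tables with pmf ≤ p_obs
p-value (two-sided) = 0.36985
At α=0.05: p ≥ α → fail to reject H₀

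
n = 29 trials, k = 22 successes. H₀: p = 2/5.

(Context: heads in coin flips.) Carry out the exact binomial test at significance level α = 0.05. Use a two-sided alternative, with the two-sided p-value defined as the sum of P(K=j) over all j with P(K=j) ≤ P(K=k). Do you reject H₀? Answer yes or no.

reject H₀: yes

Exact binomial: n=29, k=22, p₀=2/5=0.4000
P(X=j) = C(n,j)·p₀^j·(1−p₀)^(n−j); p = Σ P(X=j) over j with P(X=j) ≤ P(X=22)
p-value (two-sided) = 0.00017
At α=0.05: p < α → reject H₀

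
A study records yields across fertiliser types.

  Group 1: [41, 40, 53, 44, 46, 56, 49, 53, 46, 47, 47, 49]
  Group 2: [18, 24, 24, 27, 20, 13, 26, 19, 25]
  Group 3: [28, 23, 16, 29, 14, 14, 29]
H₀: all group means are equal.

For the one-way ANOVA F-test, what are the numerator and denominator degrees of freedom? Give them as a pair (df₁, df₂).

k = 3 groups, N = 28 total
df = (k−1, N−k) = (3−1, 28−3) = (2, 25)

degrees of freedom = [2, 25]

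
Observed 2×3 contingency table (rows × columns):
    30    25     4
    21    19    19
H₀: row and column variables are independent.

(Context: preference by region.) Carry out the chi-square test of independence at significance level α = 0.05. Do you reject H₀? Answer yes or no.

reject H₀: yes

Row totals [59, 59], col totals [51, 44, 23], n=118
χ² = (30−25.50)²/25.50 + (25−22.00)²/22.00 + (4−11.50)²/11.50 + (21−25.50)²/25.50 + (19−22.00)²/22.00 + (19−11.50)²/11.50 = 12.1890
df = 2
p-value (upper-tail) = 0.00226
At α=0.05: p < α → reject H₀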